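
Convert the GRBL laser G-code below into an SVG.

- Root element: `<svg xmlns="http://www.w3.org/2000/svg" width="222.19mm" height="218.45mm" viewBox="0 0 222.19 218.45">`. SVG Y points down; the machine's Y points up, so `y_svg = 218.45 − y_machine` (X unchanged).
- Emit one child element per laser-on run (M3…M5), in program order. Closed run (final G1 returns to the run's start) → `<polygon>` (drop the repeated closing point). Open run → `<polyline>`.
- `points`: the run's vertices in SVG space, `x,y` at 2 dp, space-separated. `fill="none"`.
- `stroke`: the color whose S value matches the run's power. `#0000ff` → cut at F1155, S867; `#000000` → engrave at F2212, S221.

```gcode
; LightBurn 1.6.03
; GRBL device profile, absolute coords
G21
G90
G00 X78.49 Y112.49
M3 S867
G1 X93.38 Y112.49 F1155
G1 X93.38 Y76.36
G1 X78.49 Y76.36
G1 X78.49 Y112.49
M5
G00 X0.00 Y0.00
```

<svg xmlns="http://www.w3.org/2000/svg" width="222.19mm" height="218.45mm" viewBox="0 0 222.19 218.45">
  <polygon points="78.49,105.96 93.38,105.96 93.38,142.09 78.49,142.09" fill="none" stroke="#0000ff"/>
</svg>

y_svg = 218.45 − y_m. Every run uses S867, so all elements get stroke `#0000ff` (cut).

[1] closed run; points: 78.49,105.96 93.38,105.96 93.38,142.09 78.49,142.09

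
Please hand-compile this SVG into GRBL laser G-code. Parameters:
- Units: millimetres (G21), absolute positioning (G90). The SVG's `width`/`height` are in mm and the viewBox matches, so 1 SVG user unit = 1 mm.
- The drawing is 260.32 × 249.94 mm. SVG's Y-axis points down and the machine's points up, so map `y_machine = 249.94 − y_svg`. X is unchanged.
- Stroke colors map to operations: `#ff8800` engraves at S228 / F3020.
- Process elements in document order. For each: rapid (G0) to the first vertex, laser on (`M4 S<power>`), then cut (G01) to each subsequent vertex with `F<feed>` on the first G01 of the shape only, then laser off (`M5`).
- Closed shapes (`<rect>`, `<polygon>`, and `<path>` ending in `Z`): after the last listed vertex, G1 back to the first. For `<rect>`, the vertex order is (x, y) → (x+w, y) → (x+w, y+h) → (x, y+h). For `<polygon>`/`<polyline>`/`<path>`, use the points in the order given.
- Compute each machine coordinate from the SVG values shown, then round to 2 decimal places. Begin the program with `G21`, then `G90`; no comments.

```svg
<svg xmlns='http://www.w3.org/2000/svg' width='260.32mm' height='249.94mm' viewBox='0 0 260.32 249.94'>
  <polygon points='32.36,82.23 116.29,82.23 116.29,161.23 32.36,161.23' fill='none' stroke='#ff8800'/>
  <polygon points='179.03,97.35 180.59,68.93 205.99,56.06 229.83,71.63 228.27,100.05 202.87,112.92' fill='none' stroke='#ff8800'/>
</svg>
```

G21
G90
G0 X32.36 Y167.71
M4 S228
G01 X116.29 Y167.71 F3020
G01 X116.29 Y88.71
G01 X32.36 Y88.71
G01 X32.36 Y167.71
M5
G0 X179.03 Y152.59
M4 S228
G01 X180.59 Y181.01 F3020
G01 X205.99 Y193.88
G01 X229.83 Y178.31
G01 X228.27 Y149.89
G01 X202.87 Y137.02
G01 X179.03 Y152.59
M5

viewBox `0 0 260.32 249.94` with mm width/height → 1 unit = 1 mm. Flip: y_m = 249.94 − y_svg.

**Shape 1** — `<polygon>` rectangle, stroke `#ff8800` → engrave (S228, F3020). Machine vertices: (32.36,167.71) → (116.29,167.71) → (116.29,88.71) → (32.36,88.71) → (32.36,167.71). Closed: final G1 returns to the first vertex.

**Shape 2** — `<polygon>` regular polygon, stroke `#ff8800` → engrave (S228, F3020). Machine vertices: (179.03,152.59) → (180.59,181.01) → (205.99,193.88) → (229.83,178.31) → (228.27,149.89) → (202.87,137.02) → (179.03,152.59). Closed: final G1 returns to the first vertex.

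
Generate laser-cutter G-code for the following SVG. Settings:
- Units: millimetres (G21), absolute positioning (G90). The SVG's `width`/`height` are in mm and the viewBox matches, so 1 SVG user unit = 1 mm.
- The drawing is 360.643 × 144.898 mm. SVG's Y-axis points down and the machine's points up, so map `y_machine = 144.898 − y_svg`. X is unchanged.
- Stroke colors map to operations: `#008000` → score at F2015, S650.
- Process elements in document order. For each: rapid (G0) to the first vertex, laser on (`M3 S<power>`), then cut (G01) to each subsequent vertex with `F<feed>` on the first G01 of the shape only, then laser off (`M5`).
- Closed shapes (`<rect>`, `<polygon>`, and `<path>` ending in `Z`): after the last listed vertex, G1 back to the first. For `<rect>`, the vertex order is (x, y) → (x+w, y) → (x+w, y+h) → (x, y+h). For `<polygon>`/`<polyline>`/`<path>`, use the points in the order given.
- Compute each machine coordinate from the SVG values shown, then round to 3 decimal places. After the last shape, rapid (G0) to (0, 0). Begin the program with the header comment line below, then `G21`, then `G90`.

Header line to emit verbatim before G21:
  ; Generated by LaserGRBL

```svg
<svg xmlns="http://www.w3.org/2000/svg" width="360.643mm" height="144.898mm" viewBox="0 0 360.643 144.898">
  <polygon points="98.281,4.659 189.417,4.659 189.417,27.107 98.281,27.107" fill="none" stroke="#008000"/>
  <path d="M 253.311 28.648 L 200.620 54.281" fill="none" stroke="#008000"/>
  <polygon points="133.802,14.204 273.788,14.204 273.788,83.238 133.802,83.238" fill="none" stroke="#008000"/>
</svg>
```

viewBox `0 0 360.643 144.898` with mm width/height → 1 unit = 1 mm. Flip: y_m = 144.898 − y_svg.

**Shape 1** — `<polygon>` rectangle, stroke `#008000` → score (S650, F2015). Machine vertices: (98.281,140.239) → (189.417,140.239) → (189.417,117.791) → (98.281,117.791) → (98.281,140.239). Closed: final G1 returns to the first vertex.

**Shape 2** — `<path>` line segment, stroke `#008000` → score (S650, F2015). Machine vertices: (253.311,116.250) → (200.620,90.617). Open path.

**Shape 3** — `<polygon>` rectangle, stroke `#008000` → score (S650, F2015). Machine vertices: (133.802,130.694) → (273.788,130.694) → (273.788,61.660) → (133.802,61.660) → (133.802,130.694). Closed: final G1 returns to the first vertex.

; Generated by LaserGRBL
G21
G90
G0 X98.281 Y140.239
M3 S650
G01 X189.417 Y140.239 F2015
G01 X189.417 Y117.791
G01 X98.281 Y117.791
G01 X98.281 Y140.239
M5
G0 X253.311 Y116.250
M3 S650
G01 X200.620 Y90.617 F2015
M5
G0 X133.802 Y130.694
M3 S650
G01 X273.788 Y130.694 F2015
G01 X273.788 Y61.660
G01 X133.802 Y61.660
G01 X133.802 Y130.694
M5
G0 X0.000 Y0.000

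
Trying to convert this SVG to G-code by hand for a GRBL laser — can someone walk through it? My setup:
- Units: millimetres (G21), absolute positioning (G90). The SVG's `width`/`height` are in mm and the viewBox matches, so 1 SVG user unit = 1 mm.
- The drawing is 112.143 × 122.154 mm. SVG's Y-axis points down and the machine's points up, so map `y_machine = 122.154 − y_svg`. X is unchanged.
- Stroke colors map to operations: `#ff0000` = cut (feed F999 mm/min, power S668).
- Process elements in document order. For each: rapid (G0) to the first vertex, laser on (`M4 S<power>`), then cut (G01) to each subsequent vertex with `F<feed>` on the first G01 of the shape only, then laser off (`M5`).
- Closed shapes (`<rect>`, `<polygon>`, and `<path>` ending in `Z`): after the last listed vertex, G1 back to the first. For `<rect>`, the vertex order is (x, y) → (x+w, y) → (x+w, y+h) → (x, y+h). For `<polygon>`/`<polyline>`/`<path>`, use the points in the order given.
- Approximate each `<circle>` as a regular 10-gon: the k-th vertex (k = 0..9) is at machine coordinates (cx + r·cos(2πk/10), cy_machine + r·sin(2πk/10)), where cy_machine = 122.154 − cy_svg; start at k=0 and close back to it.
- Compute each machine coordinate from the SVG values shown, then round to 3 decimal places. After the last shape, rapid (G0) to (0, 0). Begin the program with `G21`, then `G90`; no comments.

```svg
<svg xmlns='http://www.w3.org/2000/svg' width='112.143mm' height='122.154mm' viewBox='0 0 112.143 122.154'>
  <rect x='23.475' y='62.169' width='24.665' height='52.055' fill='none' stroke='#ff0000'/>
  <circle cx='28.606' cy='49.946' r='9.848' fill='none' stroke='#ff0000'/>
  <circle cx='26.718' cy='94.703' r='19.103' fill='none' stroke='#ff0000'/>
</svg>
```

Since the viewBox matches the mm dimensions, user units are millimetres directly. The only transform is the Y-flip y_m = 122.154 − y_svg.

Shape 1 is a rectangle drawn with `<rect>`. Its stroke #ff0000 means cut at S668, F999. After flipping Y the toolpath is (23.475,59.985) → (48.140,59.985) → (48.140,7.930) → (23.475,7.930) → (23.475,59.985), returning to the start.

Shape 2 is a circle drawn with `<circle>`. Its stroke #ff0000 means cut at S668, F999. After flipping Y the toolpath is (38.454,72.208) → (36.573,77.997) → (31.649,81.574) → (25.563,81.574) → (20.639,77.997) → (18.758,72.208) → (20.639,66.419) → (25.563,62.842) → (31.649,62.842) → (36.573,66.419) → (38.454,72.208), returning to the start.

Shape 3 is a circle drawn with `<circle>`. Its stroke #ff0000 means cut at S668, F999. After flipping Y the toolpath is (45.821,27.451) → (42.173,38.679) → (32.621,45.619) → (20.815,45.619) → (11.263,38.679) → (7.615,27.451) → (11.263,16.223) → (20.815,9.283) → (32.621,9.283) → (42.173,16.223) → (45.821,27.451), returning to the start.

G21
G90
G0 X23.475 Y59.985
M4 S668
G01 X48.140 Y59.985 F999
G01 X48.140 Y7.930
G01 X23.475 Y7.930
G01 X23.475 Y59.985
M5
G0 X38.454 Y72.208
M4 S668
G01 X36.573 Y77.997 F999
G01 X31.649 Y81.574
G01 X25.563 Y81.574
G01 X20.639 Y77.997
G01 X18.758 Y72.208
G01 X20.639 Y66.419
G01 X25.563 Y62.842
G01 X31.649 Y62.842
G01 X36.573 Y66.419
G01 X38.454 Y72.208
M5
G0 X45.821 Y27.451
M4 S668
G01 X42.173 Y38.679 F999
G01 X32.621 Y45.619
G01 X20.815 Y45.619
G01 X11.263 Y38.679
G01 X7.615 Y27.451
G01 X11.263 Y16.223
G01 X20.815 Y9.283
G01 X32.621 Y9.283
G01 X42.173 Y16.223
G01 X45.821 Y27.451
M5
G0 X0.000 Y0.000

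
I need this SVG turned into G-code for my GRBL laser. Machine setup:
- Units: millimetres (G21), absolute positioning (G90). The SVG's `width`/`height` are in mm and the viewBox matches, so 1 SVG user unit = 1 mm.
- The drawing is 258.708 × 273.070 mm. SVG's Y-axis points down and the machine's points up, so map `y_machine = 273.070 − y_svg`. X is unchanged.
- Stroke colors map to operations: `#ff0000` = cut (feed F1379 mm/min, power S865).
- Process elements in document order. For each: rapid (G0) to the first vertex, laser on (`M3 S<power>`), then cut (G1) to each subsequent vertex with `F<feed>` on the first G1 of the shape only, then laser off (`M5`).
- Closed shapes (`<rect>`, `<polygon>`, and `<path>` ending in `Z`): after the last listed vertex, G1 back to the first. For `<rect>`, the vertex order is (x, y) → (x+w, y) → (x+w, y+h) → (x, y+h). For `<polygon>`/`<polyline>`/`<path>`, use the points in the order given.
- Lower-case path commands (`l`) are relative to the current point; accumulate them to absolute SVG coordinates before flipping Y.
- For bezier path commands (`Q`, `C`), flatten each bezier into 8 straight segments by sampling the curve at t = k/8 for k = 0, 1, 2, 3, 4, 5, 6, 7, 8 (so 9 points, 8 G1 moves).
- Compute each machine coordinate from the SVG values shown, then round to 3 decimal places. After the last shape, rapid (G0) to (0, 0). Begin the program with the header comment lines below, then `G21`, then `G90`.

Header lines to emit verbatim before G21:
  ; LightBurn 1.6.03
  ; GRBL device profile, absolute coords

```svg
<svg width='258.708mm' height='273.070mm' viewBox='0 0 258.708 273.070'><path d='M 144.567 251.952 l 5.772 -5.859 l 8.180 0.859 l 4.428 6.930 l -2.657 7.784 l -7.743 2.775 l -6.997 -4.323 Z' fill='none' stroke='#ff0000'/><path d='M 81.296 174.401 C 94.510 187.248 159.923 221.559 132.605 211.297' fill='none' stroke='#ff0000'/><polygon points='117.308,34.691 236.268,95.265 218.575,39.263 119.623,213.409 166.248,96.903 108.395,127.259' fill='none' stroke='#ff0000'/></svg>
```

viewBox `0 0 258.708 273.070` with mm width/height → 1 unit = 1 mm. Flip: y_m = 273.070 − y_svg.

**Shape 1** — `<path>` regular polygon, stroke `#ff0000` → cut (S865, F1379). Machine vertices: (144.567,21.118) → (150.339,26.977) → (158.519,26.118) → (162.947,19.188) → (160.290,11.404) → (152.547,8.629) → (145.550,12.952) → (144.567,21.118). Closed: final G1 returns to the first vertex.

**Shape 2** — `<path>` cubic bezier, stroke `#ff0000` → cut (S865, F1379). Control points (SVG): P0=(81.296,174.401), P1=(94.510,187.248), P2=(159.923,221.559), P3=(132.605,211.297); sampled at t=k/8. Machine vertices: (81.296,98.669) → (88.415,92.974) → (98.729,86.041) → (110.540,78.643) → (122.150,71.555) → (131.860,65.550) → (137.971,61.402) → (138.786,59.885) → (132.605,61.773). Open path.

**Shape 3** — `<polygon>` closed polygon, stroke `#ff0000` → cut (S865, F1379). Machine vertices: (117.308,238.379) → (236.268,177.805) → (218.575,233.807) → (119.623,59.661) → (166.248,176.167) → (108.395,145.811) → (117.308,238.379). Closed: final G1 returns to the first vertex.

; LightBurn 1.6.03
; GRBL device profile, absolute coords
G21
G90
G0 X144.567 Y21.118
M3 S865
G1 X150.339 Y26.977 F1379
G1 X158.519 Y26.118
G1 X162.947 Y19.188
G1 X160.290 Y11.404
G1 X152.547 Y8.629
G1 X145.550 Y12.952
G1 X144.567 Y21.118
M5
G0 X81.296 Y98.669
M3 S865
G1 X88.415 Y92.974 F1379
G1 X98.729 Y86.041
G1 X110.540 Y78.643
G1 X122.150 Y71.555
G1 X131.860 Y65.550
G1 X137.971 Y61.402
G1 X138.786 Y59.885
G1 X132.605 Y61.773
M5
G0 X117.308 Y238.379
M3 S865
G1 X236.268 Y177.805 F1379
G1 X218.575 Y233.807
G1 X119.623 Y59.661
G1 X166.248 Y176.167
G1 X108.395 Y145.811
G1 X117.308 Y238.379
M5
G0 X0.000 Y0.000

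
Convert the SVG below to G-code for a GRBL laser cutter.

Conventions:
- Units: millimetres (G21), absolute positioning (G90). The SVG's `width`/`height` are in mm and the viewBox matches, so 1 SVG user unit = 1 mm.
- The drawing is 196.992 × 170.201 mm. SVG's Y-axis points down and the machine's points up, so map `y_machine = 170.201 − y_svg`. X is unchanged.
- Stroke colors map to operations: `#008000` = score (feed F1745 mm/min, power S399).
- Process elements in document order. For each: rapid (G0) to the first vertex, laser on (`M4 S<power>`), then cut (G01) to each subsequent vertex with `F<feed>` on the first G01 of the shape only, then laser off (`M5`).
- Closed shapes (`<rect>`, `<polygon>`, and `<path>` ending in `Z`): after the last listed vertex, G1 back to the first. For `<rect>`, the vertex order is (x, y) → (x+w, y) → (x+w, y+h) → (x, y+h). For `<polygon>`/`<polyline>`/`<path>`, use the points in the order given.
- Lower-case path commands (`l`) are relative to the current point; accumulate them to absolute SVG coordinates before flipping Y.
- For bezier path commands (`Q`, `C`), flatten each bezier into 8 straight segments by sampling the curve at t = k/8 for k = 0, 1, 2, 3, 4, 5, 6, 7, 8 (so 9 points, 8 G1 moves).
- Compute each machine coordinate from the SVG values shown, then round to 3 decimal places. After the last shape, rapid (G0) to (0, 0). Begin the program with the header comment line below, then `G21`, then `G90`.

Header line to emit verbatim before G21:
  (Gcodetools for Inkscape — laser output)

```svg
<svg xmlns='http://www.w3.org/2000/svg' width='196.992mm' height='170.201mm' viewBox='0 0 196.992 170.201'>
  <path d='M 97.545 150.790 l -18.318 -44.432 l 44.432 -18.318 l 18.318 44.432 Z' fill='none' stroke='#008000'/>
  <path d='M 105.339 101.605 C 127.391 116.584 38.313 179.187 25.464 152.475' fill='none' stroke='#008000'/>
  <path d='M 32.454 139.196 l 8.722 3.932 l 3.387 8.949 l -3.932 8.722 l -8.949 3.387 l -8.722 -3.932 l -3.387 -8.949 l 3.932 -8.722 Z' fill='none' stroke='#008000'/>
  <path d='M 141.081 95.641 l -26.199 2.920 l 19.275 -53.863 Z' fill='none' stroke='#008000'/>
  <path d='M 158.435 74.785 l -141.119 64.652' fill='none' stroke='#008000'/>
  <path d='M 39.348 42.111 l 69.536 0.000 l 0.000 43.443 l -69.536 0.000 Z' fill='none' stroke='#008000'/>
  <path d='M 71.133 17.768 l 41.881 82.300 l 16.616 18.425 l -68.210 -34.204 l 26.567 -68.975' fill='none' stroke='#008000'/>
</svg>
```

(Gcodetools for Inkscape — laser output)
G21
G90
G0 X97.545 Y19.411
M4 S399
G01 X79.227 Y63.843 F1745
G01 X123.659 Y82.161
G01 X141.977 Y37.729
G01 X97.545 Y19.411
M5
G0 X105.339 Y68.596
M4 S399
G01 X108.765 Y61.014 F1745
G01 X103.969 Y50.572
G01 X93.145 Y38.875
G01 X78.489 Y27.527
G01 X62.198 Y18.133
G01 X46.466 Y12.299
G01 X33.490 Y11.628
G01 X25.464 Y17.726
M5
G0 X32.454 Y31.005
M4 S399
G01 X41.176 Y27.073 F1745
G01 X44.563 Y18.124
G01 X40.631 Y9.402
G01 X31.682 Y6.015
G01 X22.960 Y9.947
G01 X19.573 Y18.896
G01 X23.505 Y27.618
G01 X32.454 Y31.005
M5
G0 X141.081 Y74.560
M4 S399
G01 X114.882 Y71.640 F1745
G01 X134.157 Y125.503
G01 X141.081 Y74.560
M5
G0 X158.435 Y95.416
M4 S399
G01 X17.316 Y30.764 F1745
M5
G0 X39.348 Y128.090
M4 S399
G01 X108.884 Y128.090 F1745
G01 X108.884 Y84.647
G01 X39.348 Y84.647
G01 X39.348 Y128.090
M5
G0 X71.133 Y152.433
M4 S399
G01 X113.014 Y70.133 F1745
G01 X129.630 Y51.708
G01 X61.420 Y85.912
G01 X87.987 Y154.887
M5
G0 X0.000 Y0.000

viewBox `0 0 196.992 170.201` with mm width/height → 1 unit = 1 mm. Flip: y_m = 170.201 − y_svg.

**Shape 1** — `<path>` regular polygon, stroke `#008000` → score (S399, F1745). Machine vertices: (97.545,19.411) → (79.227,63.843) → (123.659,82.161) → (141.977,37.729) → (97.545,19.411). Closed: final G1 returns to the first vertex.

**Shape 2** — `<path>` cubic bezier, stroke `#008000` → score (S399, F1745). Control points (SVG): P0=(105.339,101.605), P1=(127.391,116.584), P2=(38.313,179.187), P3=(25.464,152.475); sampled at t=k/8. Machine vertices: (105.339,68.596) → (108.765,61.014) → (103.969,50.572) → (93.145,38.875) → (78.489,27.527) → (62.198,18.133) → (46.466,12.299) → (33.490,11.628) → (25.464,17.726). Open path.

**Shape 3** — `<path>` regular polygon, stroke `#008000` → score (S399, F1745). Machine vertices: (32.454,31.005) → (41.176,27.073) → (44.563,18.124) → (40.631,9.402) → (31.682,6.015) → (22.960,9.947) → (19.573,18.896) → (23.505,27.618) → (32.454,31.005). Closed: final G1 returns to the first vertex.

**Shape 4** — `<path>` closed polygon, stroke `#008000` → score (S399, F1745). Machine vertices: (141.081,74.560) → (114.882,71.640) → (134.157,125.503) → (141.081,74.560). Closed: final G1 returns to the first vertex.

**Shape 5** — `<path>` line segment, stroke `#008000` → score (S399, F1745). Machine vertices: (158.435,95.416) → (17.316,30.764). Open path.

**Shape 6** — `<path>` rectangle, stroke `#008000` → score (S399, F1745). Machine vertices: (39.348,128.090) → (108.884,128.090) → (108.884,84.647) → (39.348,84.647) → (39.348,128.090). Closed: final G1 returns to the first vertex.

**Shape 7** — `<path>` open polyline, stroke `#008000` → score (S399, F1745). Machine vertices: (71.133,152.433) → (113.014,70.133) → (129.630,51.708) → (61.420,85.912) → (87.987,154.887). Open path.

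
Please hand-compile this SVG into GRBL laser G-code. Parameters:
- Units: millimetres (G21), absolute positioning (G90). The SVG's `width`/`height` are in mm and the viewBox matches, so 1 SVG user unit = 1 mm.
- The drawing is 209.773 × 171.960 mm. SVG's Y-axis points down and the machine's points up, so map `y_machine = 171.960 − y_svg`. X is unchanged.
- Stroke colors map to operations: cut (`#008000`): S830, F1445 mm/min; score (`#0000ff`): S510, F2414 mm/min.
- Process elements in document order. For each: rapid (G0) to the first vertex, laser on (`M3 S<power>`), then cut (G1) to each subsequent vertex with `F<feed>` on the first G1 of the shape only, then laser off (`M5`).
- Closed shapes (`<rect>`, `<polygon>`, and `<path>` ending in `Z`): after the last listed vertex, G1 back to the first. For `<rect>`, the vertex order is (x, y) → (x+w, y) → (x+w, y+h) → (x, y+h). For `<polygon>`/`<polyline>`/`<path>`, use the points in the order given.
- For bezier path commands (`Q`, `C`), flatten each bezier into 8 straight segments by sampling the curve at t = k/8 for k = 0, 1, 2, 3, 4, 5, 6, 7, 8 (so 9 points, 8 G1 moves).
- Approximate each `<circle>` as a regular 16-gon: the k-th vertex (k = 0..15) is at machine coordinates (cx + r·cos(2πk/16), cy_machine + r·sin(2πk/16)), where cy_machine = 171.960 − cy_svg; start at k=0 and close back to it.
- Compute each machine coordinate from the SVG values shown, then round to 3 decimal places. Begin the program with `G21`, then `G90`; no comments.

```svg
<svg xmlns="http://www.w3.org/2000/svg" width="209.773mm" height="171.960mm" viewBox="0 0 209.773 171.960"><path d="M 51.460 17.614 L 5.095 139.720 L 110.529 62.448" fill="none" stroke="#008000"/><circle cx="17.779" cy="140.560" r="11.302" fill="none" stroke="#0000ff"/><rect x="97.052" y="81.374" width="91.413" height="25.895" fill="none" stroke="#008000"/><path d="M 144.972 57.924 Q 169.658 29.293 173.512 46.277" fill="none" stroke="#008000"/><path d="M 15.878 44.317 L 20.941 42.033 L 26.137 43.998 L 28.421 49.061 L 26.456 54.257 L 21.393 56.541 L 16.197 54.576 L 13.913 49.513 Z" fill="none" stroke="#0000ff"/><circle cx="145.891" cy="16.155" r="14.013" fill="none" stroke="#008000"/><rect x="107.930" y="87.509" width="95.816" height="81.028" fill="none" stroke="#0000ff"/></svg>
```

1 u = 1 mm; y_m = 171.960 − y.

[1] `<path>` open polyline, #008000→cut S830 F1445: (51.460,154.346) → (5.095,32.240) → (110.529,109.512)

[2] `<circle>` circle, #0000ff→score S510 F2414: (29.081,31.400) → (28.221,35.725) → (25.771,39.392) → (22.104,41.842) → (17.779,42.702) → (13.454,41.842) → (9.787,39.392) → (7.337,35.725) → (6.477,31.400) → (7.337,27.075) → (9.787,23.408) → (13.454,20.958) → (17.779,20.098) → (22.104,20.958) → (25.771,23.408) → (28.221,27.075) → (29.081,31.400) (closed)

[3] `<rect>` rectangle, #008000→cut S830 F1445: (97.052,90.586) → (188.465,90.586) → (188.465,64.691) → (97.052,64.691) → (97.052,90.586) (closed)

[4] `<path>` quadratic bezier, #008000→cut S830 F1445: (144.972,114.036) → (150.818,120.481) → (156.013,125.501) → (160.557,129.095) → (164.450,131.263) → (167.692,132.006) → (170.283,131.324) → (172.223,129.216) → (173.512,125.683)

[5] `<path>` regular polygon, #0000ff→score S510 F2414: (15.878,127.643) → (20.941,129.927) → (26.137,127.962) → (28.421,122.899) → (26.456,117.703) → (21.393,115.419) → (16.197,117.384) → (13.913,122.447) → (15.878,127.643) (closed)

[6] `<circle>` circle, #008000→cut S830 F1445: (159.904,155.805) → (158.837,161.168) → (155.800,165.714) → (151.254,168.751) → (145.891,169.818) → (140.528,168.751) → (135.982,165.714) → (132.945,161.168) → (131.878,155.805) → (132.945,150.442) → (135.982,145.896) → (140.528,142.859) → (145.891,141.792) → (151.254,142.859) → (155.800,145.896) → (158.837,150.442) → (159.904,155.805) (closed)

[7] `<rect>` rectangle, #0000ff→score S510 F2414: (107.930,84.451) → (203.746,84.451) → (203.746,3.423) → (107.930,3.423) → (107.930,84.451) (closed)

G21
G90
G0 X51.460 Y154.346
M3 S830
G1 X5.095 Y32.240 F1445
G1 X110.529 Y109.512
M5
G0 X29.081 Y31.400
M3 S510
G1 X28.221 Y35.725 F2414
G1 X25.771 Y39.392
G1 X22.104 Y41.842
G1 X17.779 Y42.702
G1 X13.454 Y41.842
G1 X9.787 Y39.392
G1 X7.337 Y35.725
G1 X6.477 Y31.400
G1 X7.337 Y27.075
G1 X9.787 Y23.408
G1 X13.454 Y20.958
G1 X17.779 Y20.098
G1 X22.104 Y20.958
G1 X25.771 Y23.408
G1 X28.221 Y27.075
G1 X29.081 Y31.400
M5
G0 X97.052 Y90.586
M3 S830
G1 X188.465 Y90.586 F1445
G1 X188.465 Y64.691
G1 X97.052 Y64.691
G1 X97.052 Y90.586
M5
G0 X144.972 Y114.036
M3 S830
G1 X150.818 Y120.481 F1445
G1 X156.013 Y125.501
G1 X160.557 Y129.095
G1 X164.450 Y131.263
G1 X167.692 Y132.006
G1 X170.283 Y131.324
G1 X172.223 Y129.216
G1 X173.512 Y125.683
M5
G0 X15.878 Y127.643
M3 S510
G1 X20.941 Y129.927 F2414
G1 X26.137 Y127.962
G1 X28.421 Y122.899
G1 X26.456 Y117.703
G1 X21.393 Y115.419
G1 X16.197 Y117.384
G1 X13.913 Y122.447
G1 X15.878 Y127.643
M5
G0 X159.904 Y155.805
M3 S830
G1 X158.837 Y161.168 F1445
G1 X155.800 Y165.714
G1 X151.254 Y168.751
G1 X145.891 Y169.818
G1 X140.528 Y168.751
G1 X135.982 Y165.714
G1 X132.945 Y161.168
G1 X131.878 Y155.805
G1 X132.945 Y150.442
G1 X135.982 Y145.896
G1 X140.528 Y142.859
G1 X145.891 Y141.792
G1 X151.254 Y142.859
G1 X155.800 Y145.896
G1 X158.837 Y150.442
G1 X159.904 Y155.805
M5
G0 X107.930 Y84.451
M3 S510
G1 X203.746 Y84.451 F2414
G1 X203.746 Y3.423
G1 X107.930 Y3.423
G1 X107.930 Y84.451
M5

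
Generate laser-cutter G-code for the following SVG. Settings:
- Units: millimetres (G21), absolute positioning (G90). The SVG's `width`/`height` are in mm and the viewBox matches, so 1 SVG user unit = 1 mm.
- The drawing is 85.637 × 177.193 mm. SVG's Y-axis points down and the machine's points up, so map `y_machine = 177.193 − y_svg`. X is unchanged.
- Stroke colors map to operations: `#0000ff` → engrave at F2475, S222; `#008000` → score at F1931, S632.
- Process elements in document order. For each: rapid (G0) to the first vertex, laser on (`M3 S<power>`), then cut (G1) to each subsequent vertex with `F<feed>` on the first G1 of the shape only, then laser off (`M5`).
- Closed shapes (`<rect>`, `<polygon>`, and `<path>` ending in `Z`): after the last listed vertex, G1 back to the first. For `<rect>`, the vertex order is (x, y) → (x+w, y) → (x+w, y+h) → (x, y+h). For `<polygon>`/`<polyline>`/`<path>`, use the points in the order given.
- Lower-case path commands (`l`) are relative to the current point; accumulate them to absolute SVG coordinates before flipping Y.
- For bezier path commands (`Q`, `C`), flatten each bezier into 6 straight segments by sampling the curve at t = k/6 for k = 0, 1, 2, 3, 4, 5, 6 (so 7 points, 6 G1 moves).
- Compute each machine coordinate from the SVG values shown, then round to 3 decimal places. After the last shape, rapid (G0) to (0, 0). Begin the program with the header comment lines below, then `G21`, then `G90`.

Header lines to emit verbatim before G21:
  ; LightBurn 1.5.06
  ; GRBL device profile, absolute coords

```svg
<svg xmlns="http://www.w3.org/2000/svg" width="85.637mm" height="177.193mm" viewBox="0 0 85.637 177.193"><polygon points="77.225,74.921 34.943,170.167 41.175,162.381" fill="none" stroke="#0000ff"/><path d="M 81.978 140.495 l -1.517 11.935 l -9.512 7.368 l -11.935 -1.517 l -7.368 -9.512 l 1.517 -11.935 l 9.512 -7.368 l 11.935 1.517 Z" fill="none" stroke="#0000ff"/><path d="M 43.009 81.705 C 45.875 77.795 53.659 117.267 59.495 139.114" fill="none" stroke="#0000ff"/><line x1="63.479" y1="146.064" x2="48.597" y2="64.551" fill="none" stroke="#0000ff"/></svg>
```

Since the viewBox matches the mm dimensions, user units are millimetres directly. The only transform is the Y-flip y_m = 177.193 − y_svg.

Shape 1 is a closed polygon drawn with `<polygon>`. Its stroke #0000ff means engrave at S222, F2475. After flipping Y the toolpath is (77.225,102.272) → (34.943,7.026) → (41.175,14.812) → (77.225,102.272), returning to the start.

Shape 2 is a regular polygon drawn with `<path>`. Its stroke #0000ff means engrave at S222, F2475. After flipping Y the toolpath is (81.978,36.698) → (80.461,24.763) → (70.949,17.395) → (59.014,18.912) → (51.646,28.424) → (53.163,40.359) → (62.675,47.727) → (74.610,46.210) → (81.978,36.698), returning to the start.

Shape 3 is a cubic bezier drawn with `<path>`. Its stroke #0000ff means engrave at S222, F2475. After flipping Y the toolpath is (43.009,95.488) → (44.820,94.110) → (47.260,87.197) → (50.138,76.442) → (53.264,63.541) → (56.446,50.189) → (59.495,38.079).

Shape 4 is a line segment drawn with `<line>`. Its stroke #0000ff means engrave at S222, F2475. After flipping Y the toolpath is (63.479,31.129) → (48.597,112.642).

; LightBurn 1.5.06
; GRBL device profile, absolute coords
G21
G90
G0 X77.225 Y102.272
M3 S222
G1 X34.943 Y7.026 F2475
G1 X41.175 Y14.812
G1 X77.225 Y102.272
M5
G0 X81.978 Y36.698
M3 S222
G1 X80.461 Y24.763 F2475
G1 X70.949 Y17.395
G1 X59.014 Y18.912
G1 X51.646 Y28.424
G1 X53.163 Y40.359
G1 X62.675 Y47.727
G1 X74.610 Y46.210
G1 X81.978 Y36.698
M5
G0 X43.009 Y95.488
M3 S222
G1 X44.820 Y94.110 F2475
G1 X47.260 Y87.197
G1 X50.138 Y76.442
G1 X53.264 Y63.541
G1 X56.446 Y50.189
G1 X59.495 Y38.079
M5
G0 X63.479 Y31.129
M3 S222
G1 X48.597 Y112.642 F2475
M5
G0 X0.000 Y0.000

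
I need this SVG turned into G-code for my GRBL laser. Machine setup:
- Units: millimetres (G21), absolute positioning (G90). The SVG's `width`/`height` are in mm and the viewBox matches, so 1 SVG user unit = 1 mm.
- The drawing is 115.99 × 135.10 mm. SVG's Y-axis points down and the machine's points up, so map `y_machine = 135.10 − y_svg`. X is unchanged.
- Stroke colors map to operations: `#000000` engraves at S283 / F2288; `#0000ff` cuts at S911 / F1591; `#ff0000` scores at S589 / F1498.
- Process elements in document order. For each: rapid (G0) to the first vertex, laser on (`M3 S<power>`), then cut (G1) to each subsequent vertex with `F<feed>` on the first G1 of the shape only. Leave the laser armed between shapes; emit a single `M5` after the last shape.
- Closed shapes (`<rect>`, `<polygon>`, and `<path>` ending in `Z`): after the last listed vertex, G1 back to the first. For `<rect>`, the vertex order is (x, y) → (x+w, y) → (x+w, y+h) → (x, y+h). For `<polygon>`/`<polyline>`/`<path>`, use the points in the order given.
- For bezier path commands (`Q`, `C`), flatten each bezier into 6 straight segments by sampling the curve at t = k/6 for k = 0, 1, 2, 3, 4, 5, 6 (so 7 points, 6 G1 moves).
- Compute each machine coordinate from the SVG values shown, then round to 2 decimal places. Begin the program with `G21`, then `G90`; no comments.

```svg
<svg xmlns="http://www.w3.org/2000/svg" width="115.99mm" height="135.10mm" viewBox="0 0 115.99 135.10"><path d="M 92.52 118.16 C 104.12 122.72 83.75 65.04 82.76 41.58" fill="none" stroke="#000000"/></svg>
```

1 u = 1 mm; y_m = 135.10 − y.

[1] `<path>` cubic bezier, #000000→engrave S283 F2288: (92.52,16.94) → (95.89,19.40) → (95.37,29.55) → (92.36,44.72) → (88.31,62.23) → (84.63,79.38) → (82.76,93.52)

G21
G90
G0 X92.52 Y16.94
M3 S283
G1 X95.89 Y19.40 F2288
G1 X95.37 Y29.55
G1 X92.36 Y44.72
G1 X88.31 Y62.23
G1 X84.63 Y79.38
G1 X82.76 Y93.52
M5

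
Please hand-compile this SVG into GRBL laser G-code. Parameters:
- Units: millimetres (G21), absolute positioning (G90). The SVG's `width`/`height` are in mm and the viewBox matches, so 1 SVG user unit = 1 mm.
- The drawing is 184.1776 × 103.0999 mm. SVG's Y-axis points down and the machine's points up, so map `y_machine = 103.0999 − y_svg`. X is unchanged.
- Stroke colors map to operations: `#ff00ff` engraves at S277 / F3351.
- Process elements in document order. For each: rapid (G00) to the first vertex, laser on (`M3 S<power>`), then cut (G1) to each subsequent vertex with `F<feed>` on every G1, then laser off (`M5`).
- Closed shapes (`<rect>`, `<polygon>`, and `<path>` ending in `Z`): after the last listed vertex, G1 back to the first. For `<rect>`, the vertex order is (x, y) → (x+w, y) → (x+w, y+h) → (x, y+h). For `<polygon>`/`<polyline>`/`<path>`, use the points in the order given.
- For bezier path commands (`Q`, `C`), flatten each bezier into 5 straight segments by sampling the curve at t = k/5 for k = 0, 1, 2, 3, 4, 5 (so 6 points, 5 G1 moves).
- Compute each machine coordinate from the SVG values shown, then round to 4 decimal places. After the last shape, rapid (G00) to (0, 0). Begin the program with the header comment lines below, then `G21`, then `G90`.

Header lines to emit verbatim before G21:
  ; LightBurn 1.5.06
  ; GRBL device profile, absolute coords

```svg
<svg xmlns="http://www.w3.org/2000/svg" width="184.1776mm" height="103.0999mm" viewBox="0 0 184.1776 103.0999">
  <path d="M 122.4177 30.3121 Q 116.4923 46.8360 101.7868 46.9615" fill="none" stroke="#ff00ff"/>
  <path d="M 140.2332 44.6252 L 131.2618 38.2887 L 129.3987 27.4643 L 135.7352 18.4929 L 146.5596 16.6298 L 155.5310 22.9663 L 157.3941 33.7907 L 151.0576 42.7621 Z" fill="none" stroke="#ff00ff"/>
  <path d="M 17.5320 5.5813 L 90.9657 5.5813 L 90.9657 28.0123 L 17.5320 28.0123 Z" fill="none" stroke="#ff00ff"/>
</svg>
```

; LightBurn 1.5.06
; GRBL device profile, absolute coords
G21
G90
G00 X122.4177 Y72.7878
M3 S277
G1 X119.6963 Y66.8342 F3351
G1 X116.2726 Y62.1924 F3351
G1 X112.1464 Y58.8625 F3351
G1 X107.3178 Y56.8445 F3351
G1 X101.7868 Y56.1384 F3351
M5
G00 X140.2332 Y58.4747
M3 S277
G1 X131.2618 Y64.8112 F3351
G1 X129.3987 Y75.6356 F3351
G1 X135.7352 Y84.6070 F3351
G1 X146.5596 Y86.4701 F3351
G1 X155.5310 Y80.1336 F3351
G1 X157.3941 Y69.3092 F3351
G1 X151.0576 Y60.3378 F3351
G1 X140.2332 Y58.4747 F3351
M5
G00 X17.5320 Y97.5186
M3 S277
G1 X90.9657 Y97.5186 F3351
G1 X90.9657 Y75.0876 F3351
G1 X17.5320 Y75.0876 F3351
G1 X17.5320 Y97.5186 F3351
M5
G00 X0.0000 Y0.0000

Since the viewBox matches the mm dimensions, user units are millimetres directly. The only transform is the Y-flip y_m = 103.0999 − y_svg.

Shape 1 is a quadratic bezier drawn with `<path>`. Its stroke #ff00ff means engrave at S277, F3351. After flipping Y the toolpath is (122.4177,72.7878) → (119.6963,66.8342) → (116.2726,62.1924) → (112.1464,58.8625) → (107.3178,56.8445) → (101.7868,56.1384).

Shape 2 is a regular polygon drawn with `<path>`. Its stroke #ff00ff means engrave at S277, F3351. After flipping Y the toolpath is (140.2332,58.4747) → (131.2618,64.8112) → (129.3987,75.6356) → (135.7352,84.6070) → (146.5596,86.4701) → (155.5310,80.1336) → (157.3941,69.3092) → (151.0576,60.3378) → (140.2332,58.4747), returning to the start.

Shape 3 is a rectangle drawn with `<path>`. Its stroke #ff00ff means engrave at S277, F3351. After flipping Y the toolpath is (17.5320,97.5186) → (90.9657,97.5186) → (90.9657,75.0876) → (17.5320,75.0876) → (17.5320,97.5186), returning to the start.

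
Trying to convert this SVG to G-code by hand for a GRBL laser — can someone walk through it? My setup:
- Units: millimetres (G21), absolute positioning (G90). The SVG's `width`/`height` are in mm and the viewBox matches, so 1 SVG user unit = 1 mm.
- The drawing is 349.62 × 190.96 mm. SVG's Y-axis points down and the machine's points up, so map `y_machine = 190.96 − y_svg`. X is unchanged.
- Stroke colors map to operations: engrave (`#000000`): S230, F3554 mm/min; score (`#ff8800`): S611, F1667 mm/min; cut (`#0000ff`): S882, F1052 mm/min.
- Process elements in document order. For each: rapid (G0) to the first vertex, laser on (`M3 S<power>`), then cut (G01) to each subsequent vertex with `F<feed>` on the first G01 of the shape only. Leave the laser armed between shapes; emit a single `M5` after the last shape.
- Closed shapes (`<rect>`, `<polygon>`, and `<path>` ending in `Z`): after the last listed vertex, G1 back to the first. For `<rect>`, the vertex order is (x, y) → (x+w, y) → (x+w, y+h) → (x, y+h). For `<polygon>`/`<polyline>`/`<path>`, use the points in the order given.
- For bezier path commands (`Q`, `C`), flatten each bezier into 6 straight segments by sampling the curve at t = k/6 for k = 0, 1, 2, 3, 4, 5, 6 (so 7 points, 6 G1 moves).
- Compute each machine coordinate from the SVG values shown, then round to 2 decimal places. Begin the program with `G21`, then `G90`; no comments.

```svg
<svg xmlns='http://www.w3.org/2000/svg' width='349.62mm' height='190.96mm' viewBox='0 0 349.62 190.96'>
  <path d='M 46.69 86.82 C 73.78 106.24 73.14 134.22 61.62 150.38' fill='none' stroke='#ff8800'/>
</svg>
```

viewBox `0 0 349.62 190.96` with mm width/height → 1 unit = 1 mm. Flip: y_m = 190.96 − y_svg.

**Shape 1** — `<path>` cubic bezier, stroke `#ff8800` → score (S611, F1667). Control points (SVG): P0=(46.69,86.82), P1=(73.78,106.24), P2=(73.14,134.22), P3=(61.62,150.38); sampled at t=k/6. Machine vertices: (46.69,104.14) → (58.00,93.81) → (65.16,82.62) → (68.63,71.14) → (68.89,59.93) → (66.40,49.55) → (61.62,40.58). Open path.

G21
G90
G0 X46.69 Y104.14
M3 S611
G01 X58.00 Y93.81 F1667
G01 X65.16 Y82.62
G01 X68.63 Y71.14
G01 X68.89 Y59.93
G01 X66.40 Y49.55
G01 X61.62 Y40.58
M5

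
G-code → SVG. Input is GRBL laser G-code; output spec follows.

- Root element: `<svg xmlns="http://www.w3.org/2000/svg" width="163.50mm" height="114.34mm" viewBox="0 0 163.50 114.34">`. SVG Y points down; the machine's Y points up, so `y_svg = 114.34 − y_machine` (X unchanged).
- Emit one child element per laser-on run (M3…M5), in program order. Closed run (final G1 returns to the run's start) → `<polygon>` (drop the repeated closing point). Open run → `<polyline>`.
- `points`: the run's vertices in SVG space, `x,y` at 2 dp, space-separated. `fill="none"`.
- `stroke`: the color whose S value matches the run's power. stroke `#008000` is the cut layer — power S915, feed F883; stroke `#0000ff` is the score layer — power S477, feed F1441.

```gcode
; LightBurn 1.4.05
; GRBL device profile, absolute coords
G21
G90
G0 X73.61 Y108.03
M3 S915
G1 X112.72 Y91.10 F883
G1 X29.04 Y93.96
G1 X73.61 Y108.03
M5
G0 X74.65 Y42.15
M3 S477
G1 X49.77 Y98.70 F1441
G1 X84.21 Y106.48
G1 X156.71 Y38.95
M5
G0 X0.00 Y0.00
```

<svg xmlns="http://www.w3.org/2000/svg" width="163.50mm" height="114.34mm" viewBox="0 0 163.50 114.34">
  <polygon points="73.61,6.31 112.72,23.24 29.04,20.38" fill="none" stroke="#008000"/>
  <polyline points="74.65,72.19 49.77,15.64 84.21,7.86 156.71,75.39" fill="none" stroke="#0000ff"/>
</svg>

y_svg = 114.34 − y_m.

[1] S915→`#008000` (cut); closed run; points: 73.61,6.31 112.72,23.24 29.04,20.38

[2] S477→`#0000ff` (score); open run; points: 74.65,72.19 49.77,15.64 84.21,7.86 156.71,75.39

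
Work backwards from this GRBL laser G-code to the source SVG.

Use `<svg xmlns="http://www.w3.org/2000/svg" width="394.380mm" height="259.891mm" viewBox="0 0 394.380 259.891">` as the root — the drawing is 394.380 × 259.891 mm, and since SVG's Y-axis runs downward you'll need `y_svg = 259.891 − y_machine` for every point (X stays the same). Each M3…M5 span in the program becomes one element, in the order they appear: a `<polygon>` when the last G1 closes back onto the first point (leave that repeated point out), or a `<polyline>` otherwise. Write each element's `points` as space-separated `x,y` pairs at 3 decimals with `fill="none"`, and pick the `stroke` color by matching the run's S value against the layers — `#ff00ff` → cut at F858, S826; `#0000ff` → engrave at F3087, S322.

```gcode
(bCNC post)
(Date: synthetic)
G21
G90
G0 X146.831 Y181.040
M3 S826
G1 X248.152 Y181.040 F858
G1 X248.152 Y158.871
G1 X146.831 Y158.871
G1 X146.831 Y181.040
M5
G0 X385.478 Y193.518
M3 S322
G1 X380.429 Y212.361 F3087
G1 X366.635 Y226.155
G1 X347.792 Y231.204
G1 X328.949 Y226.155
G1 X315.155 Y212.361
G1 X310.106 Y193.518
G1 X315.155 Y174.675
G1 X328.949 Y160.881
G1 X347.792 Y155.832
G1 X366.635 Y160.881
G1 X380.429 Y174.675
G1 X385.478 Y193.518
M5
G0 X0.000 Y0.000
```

<svg xmlns="http://www.w3.org/2000/svg" width="394.380mm" height="259.891mm" viewBox="0 0 394.380 259.891">
  <polygon points="146.831,78.851 248.152,78.851 248.152,101.020 146.831,101.020" fill="none" stroke="#ff00ff"/>
  <polygon points="385.478,66.373 380.429,47.530 366.635,33.736 347.792,28.687 328.949,33.736 315.155,47.530 310.106,66.373 315.155,85.216 328.949,99.010 347.792,104.059 366.635,99.010 380.429,85.216" fill="none" stroke="#0000ff"/>
</svg>

Each laser-on run becomes one SVG element. Flip Y back into SVG space with y_svg = 259.891 − y_machine.

Run 1: S826 ⇒ cut layer `#ff00ff`. The run returns to its start, so emit a `<polygon>` with points (Y-flipped): 146.831,78.851 248.152,78.851 248.152,101.020 146.831,101.020.

Run 2: power S322 maps to stroke `#0000ff` (engrave). The run returns to its start, so emit a `<polygon>` with points (Y-flipped): 385.478,66.373 380.429,47.530 366.635,33.736 347.792,28.687 328.949,33.736 315.155,47.530 310.106,66.373 315.155,85.216 328.949,99.010 347.792,104.059 366.635,99.010 380.429,85.216.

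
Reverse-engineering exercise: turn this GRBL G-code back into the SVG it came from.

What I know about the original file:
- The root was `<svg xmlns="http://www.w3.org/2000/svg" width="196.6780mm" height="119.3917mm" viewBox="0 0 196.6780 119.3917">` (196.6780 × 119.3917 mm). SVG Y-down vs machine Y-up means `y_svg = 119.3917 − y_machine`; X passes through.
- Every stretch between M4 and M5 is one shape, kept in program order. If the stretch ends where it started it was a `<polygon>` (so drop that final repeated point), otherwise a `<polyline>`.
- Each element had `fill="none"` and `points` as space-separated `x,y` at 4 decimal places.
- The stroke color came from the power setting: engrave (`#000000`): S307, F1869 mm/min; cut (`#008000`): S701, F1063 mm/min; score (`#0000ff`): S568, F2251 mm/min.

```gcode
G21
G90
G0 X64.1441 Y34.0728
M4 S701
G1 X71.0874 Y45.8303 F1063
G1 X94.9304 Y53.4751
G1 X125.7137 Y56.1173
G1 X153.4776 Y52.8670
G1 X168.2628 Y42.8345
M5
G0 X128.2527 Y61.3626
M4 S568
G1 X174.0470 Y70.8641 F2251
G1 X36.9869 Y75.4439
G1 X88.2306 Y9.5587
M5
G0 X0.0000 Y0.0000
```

Machine Y-up, SVG Y-down with viewBox height 119.3917, so y_svg = 119.3917 − y_machine; X carries over.

Run 1: S701 ⇒ cut layer `#008000`. The run is open, so emit a `<polyline>` with points (Y-flipped): 64.1441,85.3189 71.0874,73.5614 94.9304,65.9166 125.7137,63.2744 153.4776,66.5247 168.2628,76.5572.

Run 2: power S568 maps to stroke `#0000ff` (score). The run is open, so emit a `<polyline>` with points (Y-flipped): 128.2527,58.0291 174.0470,48.5276 36.9869,43.9478 88.2306,109.8330.

<svg xmlns="http://www.w3.org/2000/svg" width="196.6780mm" height="119.3917mm" viewBox="0 0 196.6780 119.3917">
  <polyline points="64.1441,85.3189 71.0874,73.5614 94.9304,65.9166 125.7137,63.2744 153.4776,66.5247 168.2628,76.5572" fill="none" stroke="#008000"/>
  <polyline points="128.2527,58.0291 174.0470,48.5276 36.9869,43.9478 88.2306,109.8330" fill="none" stroke="#0000ff"/>
</svg>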